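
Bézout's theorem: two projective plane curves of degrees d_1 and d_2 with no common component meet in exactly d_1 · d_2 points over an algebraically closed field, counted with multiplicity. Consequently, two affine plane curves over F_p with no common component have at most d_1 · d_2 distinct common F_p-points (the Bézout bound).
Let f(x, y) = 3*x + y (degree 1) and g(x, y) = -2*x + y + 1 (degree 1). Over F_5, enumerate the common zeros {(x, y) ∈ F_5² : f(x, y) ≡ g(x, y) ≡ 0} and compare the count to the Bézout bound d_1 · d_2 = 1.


Common zeros: ∅; count = 0; Bézout bound = 1.

deg(f) = 1, deg(g) = 1, so Bézout bound = 1.
Scan x ∈ F_5. For each x, list the y ∈ F_5 with f(x, y) ≡ 0 and those with g(x, y) ≡ 0 (mod 5); the common zeros in that column are the intersection.
  x = 0: f ≡ 0 at y ∈ {0}; g ≡ 0 at y ∈ {4}; common: ∅.
  x = 1: f ≡ 0 at y ∈ {2}; g ≡ 0 at y ∈ {1}; common: ∅.
  x = 2: f ≡ 0 at y ∈ {4}; g ≡ 0 at y ∈ {3}; common: ∅.
  x = 3: f ≡ 0 at y ∈ {1}; g ≡ 0 at y ∈ {0}; common: ∅.
  x = 4: f ≡ 0 at y ∈ {3}; g ≡ 0 at y ∈ {2}; common: ∅.
Collecting: common zeros = ∅, so the count is 0.
Comparison with the Bézout bound: 0 ≤ 1 = deg(f)·deg(g), as expected for curves with no common component (the affine F_5-count falls short of the bound because intersections may lie at infinity, over extension fields, or carry multiplicity).


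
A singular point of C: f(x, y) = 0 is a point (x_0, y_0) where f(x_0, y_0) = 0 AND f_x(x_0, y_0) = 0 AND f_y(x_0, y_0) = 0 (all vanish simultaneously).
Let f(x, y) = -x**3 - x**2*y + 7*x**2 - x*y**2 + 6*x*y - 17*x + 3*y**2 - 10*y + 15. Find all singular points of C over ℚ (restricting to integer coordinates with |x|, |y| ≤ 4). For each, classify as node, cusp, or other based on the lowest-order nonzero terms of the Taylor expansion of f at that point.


Singular points: {(2, 1)}; classification: cusp.

Compute partial derivatives:
  f_x = -3*x**2 - 2*x*y + 14*x - y**2 + 6*y - 17.
  f_y = -x**2 - 2*x*y + 6*x + 6*y - 10.
Scan x_0 ∈ {−4, ..., 4}. For each x_0, f_y(x_0, y) is a polynomial in y; find its integer roots y ∈ {−4, ..., 4}, then test f_x and f at those candidates.
  x = -4: f_y(-4, y) = 14*y - 50; no integer root y with |y| ≤ 4.
  x = -3: f_y(-3, y) = 12*y - 37; no integer root y with |y| ≤ 4.
  x = -2: f_y(-2, y) = 10*y - 26; no integer root y with |y| ≤ 4.
  x = -1: f_y(-1, y) = 8*y - 17; no integer root y with |y| ≤ 4.
  x = 0: f_y(0, y) = 6*y - 10; no integer root y with |y| ≤ 4.
  x = 1: f_y(1, y) = 4*y - 5; no integer root y with |y| ≤ 4.
  x = 2: f_y(2, y) = 2*y - 2; vanishes at y ∈ {1}. (2, 1): f_x = 0, f = 0 — SINGULAR.
  x = 3: f_y(3, y) = -1; no integer root y with |y| ≤ 4.
  x = 4: f_y(4, y) = -2*y - 2; vanishes at y ∈ {-1}. (4, -1): f_x = -8 ≠ 0.
Only singular point on the grid: (2, 1).
Classify: substitute x = 2 + u, y = 1 + v and expand: f = -u**3 - u**2*v - u*v**2 + v**2.
No constant or linear terms (consistent with a singular point). Quadratic part: v**2. Cubic part: -u**3 - u**2*v - u*v**2.
The quadratic part v**2 is a perfect square, so there is a single (double) tangent line v = 0, i.e. y = 1. Restricting the cubic part to that line (v = 0) leaves -u**3 ≠ 0, so f is not divisible by v and the branch is v² ≈ u**3 to lowest order — this is a cusp.
Classification: cusp.


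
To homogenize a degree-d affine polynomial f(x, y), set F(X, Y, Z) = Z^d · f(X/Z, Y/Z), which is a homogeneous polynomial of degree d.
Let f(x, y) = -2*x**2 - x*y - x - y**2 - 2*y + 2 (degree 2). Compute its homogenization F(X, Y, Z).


F(X, Y, Z) = -2*X**2 - X*Y - X*Z - Y**2 - 2*Y*Z + 2*Z**2

deg(f) = 2.
Substitute x = X/Z, y = Y/Z into f, then multiply by Z^2.
  monomial -2·x^2·y^0 ↦ -2·X^2·Y^0·Z^0.
  monomial -1·x^1·y^1 ↦ -1·X^1·Y^1·Z^0.
  monomial -1·x^1·y^0 ↦ -1·X^1·Y^0·Z^1.
  monomial -1·x^0·y^2 ↦ -1·X^0·Y^2·Z^0.
  monomial -2·x^0·y^1 ↦ -2·X^0·Y^1·Z^1.
  monomial 2·x^0·y^0 ↦ 2·X^0·Y^0·Z^2.
Collecting: F(X, Y, Z) = -2*X**2 - X*Y - X*Z - Y**2 - 2*Y*Z + 2*Z**2.


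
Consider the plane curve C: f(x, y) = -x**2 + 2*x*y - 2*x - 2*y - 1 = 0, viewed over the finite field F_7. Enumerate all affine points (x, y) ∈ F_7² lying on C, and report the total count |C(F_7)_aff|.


Affine F_7-points: {(0, 3), (2, 1), (3, 4), (4, 3), (5, 1), (6, 0)}; count = 6.

For each of the 49 pairs (x, y) ∈ F_7², evaluate f(x, y) mod 7. Record the zeros.
  x = 0: [0↦6, 1↦4, 2↦2, 3↦0, 4↦5, 5↦3, 6↦1]  zeros at y ∈ {3}
  x = 1: [0↦3, 1↦3, 2↦3, 3↦3, 4↦3, 5↦3, 6↦3]  zeros at y ∈ ∅
  x = 2: [0↦5, 1↦0, 2↦2, 3↦4, 4↦6, 5↦1, 6↦3]  zeros at y ∈ {1}
  x = 3: [0↦5, 1↦2, 2↦6, 3↦3, 4↦0, 5↦4, 6↦1]  zeros at y ∈ {4}
  x = 4: [0↦3, 1↦2, 2↦1, 3↦0, 4↦6, 5↦5, 6↦4]  zeros at y ∈ {3}
  x = 5: [0↦6, 1↦0, 2↦1, 3↦2, 4↦3, 5↦4, 6↦5]  zeros at y ∈ {1}
  x = 6: [0↦0, 1↦3, 2↦6, 3↦2, 4↦5, 5↦1, 6↦4]  zeros at y ∈ {0}
Collecting zeros: affine points = {(0, 3), (2, 1), (3, 4), (4, 3), (5, 1), (6, 0)}.
Total count |C(F_7)_aff| = 6.


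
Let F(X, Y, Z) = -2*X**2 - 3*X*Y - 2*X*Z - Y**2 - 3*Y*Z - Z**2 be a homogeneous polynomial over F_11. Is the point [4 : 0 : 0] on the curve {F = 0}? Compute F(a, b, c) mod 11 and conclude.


F(4,0,0) ≡ 1 (mod 11); P is NOT on the curve.

Evaluate F(4, 0, 0) term-by-term (mod 11).
  -2*X**2 ↦ -2·16·1·1 = -32
  -3*X*Y ↦ -3·4·0·1 = 0
  -2*X*Z ↦ -2·4·1·0 = 0
  -Y**2 ↦ -1·1·0·1 = 0
  -3*Y*Z ↦ -3·1·0·0 = 0
  -Z**2 ↦ -1·1·1·0 = 0
Sum: F(4, 0, 0) = (-32) + (0) + (0) + (0) + (0) + (0) = -32.
Reducing mod 11: -32 ≡ 1 (mod 11).
Since F(a, b, c) ≡ 1 ≠ 0 (mod 11), P does NOT lie on the curve.


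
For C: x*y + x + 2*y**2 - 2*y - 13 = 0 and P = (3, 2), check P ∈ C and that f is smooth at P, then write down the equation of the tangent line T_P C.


Tangent line at P: 3*x + 9*y - 27 = 0.

Step 1: f(3, 2) = 0, so P lies on C.
Step 2: partial derivatives
  f_x(x, y) = y + 1, f_y(x, y) = x + 4*y - 2.
  f_x(P) = 3, f_y(P) = 9 (gradient nonzero, so P is smooth).
Step 3: tangent line at P: 3·(x − 3) + 9·(y − 2) = 0.
Expanding: 3*x + 9*y - 27 = 0.


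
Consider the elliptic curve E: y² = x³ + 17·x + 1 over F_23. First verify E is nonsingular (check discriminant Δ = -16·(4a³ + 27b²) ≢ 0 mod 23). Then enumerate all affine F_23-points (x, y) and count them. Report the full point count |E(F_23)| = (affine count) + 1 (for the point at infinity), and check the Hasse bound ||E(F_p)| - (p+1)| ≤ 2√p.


Affine points = {(0, 1), (0, 22), (4, 8), (4, 15), (5, 2), (5, 21), (7, 7), (7, 16), (9, 3), (9, 20), (11, 1), (11, 22), (12, 1), (12, 22), (13, 2), (13, 21), (14, 4), (14, 19), (22, 11), (22, 12)}; affine count = 20; |E(F_23)| = 21.

Discriminant check: Δ ∝ 4a³ + 27b² = 4·17³ + 27·1² = 4·4913 + 27·1 ≡ 14 (mod 23). Nonzero ⇒ E is nonsingular.
For each x ∈ F_23, compute rhs = x³ + 17·x + 1 mod 23, then count y ∈ F_23 with y² ≡ rhs.
  x = 0: rhs = 1, matching y values: 1, 22 (2 points).
  x = 1: rhs = 19, matching y values: none (0 points).
  x = 2: rhs = 20, matching y values: none (0 points).
  x = 3: rhs = 10, matching y values: none (0 points).
  x = 4: rhs = 18, matching y values: 8, 15 (2 points).
  x = 5: rhs = 4, matching y values: 2, 21 (2 points).
  x = 6: rhs = 20, matching y values: none (0 points).
  x = 7: rhs = 3, matching y values: 7, 16 (2 points).
  x = 8: rhs = 5, matching y values: none (0 points).
  x = 9: rhs = 9, matching y values: 3, 20 (2 points).
  x = 10: rhs = 21, matching y values: none (0 points).
  x = 11: rhs = 1, matching y values: 1, 22 (2 points).
  x = 12: rhs = 1, matching y values: 1, 22 (2 points).
  x = 13: rhs = 4, matching y values: 2, 21 (2 points).
  x = 14: rhs = 16, matching y values: 4, 19 (2 points).
  x = 15: rhs = 20, matching y values: none (0 points).
  x = 16: rhs = 22, matching y values: none (0 points).
  x = 17: rhs = 5, matching y values: none (0 points).
  x = 18: rhs = 21, matching y values: none (0 points).
  x = 19: rhs = 7, matching y values: none (0 points).
  x = 20: rhs = 15, matching y values: none (0 points).
  x = 21: rhs = 5, matching y values: none (0 points).
  x = 22: rhs = 6, matching y values: 11, 12 (2 points).
Total affine count: 20.
Full point count |E(F_23)| = 20 + 1 = 21.
Hasse bound: |21 − (23+1)| = |-3| = 3 ≤ 2√23 ≈ 9.5917 ✓.


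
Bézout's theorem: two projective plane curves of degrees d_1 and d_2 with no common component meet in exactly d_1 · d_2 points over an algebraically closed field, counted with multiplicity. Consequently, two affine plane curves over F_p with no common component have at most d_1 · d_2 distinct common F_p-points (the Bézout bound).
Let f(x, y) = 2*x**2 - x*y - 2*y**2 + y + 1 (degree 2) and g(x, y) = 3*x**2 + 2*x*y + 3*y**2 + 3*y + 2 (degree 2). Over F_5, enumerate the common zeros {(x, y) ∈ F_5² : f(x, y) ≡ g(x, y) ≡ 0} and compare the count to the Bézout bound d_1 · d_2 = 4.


Common zeros: {(0, 2)}; count = 1; Bézout bound = 4.

deg(f) = 2, deg(g) = 2, so Bézout bound = 4.
Scan x ∈ F_5. For each x, list the y ∈ F_5 with f(x, y) ≡ 0 and those with g(x, y) ≡ 0 (mod 5); the common zeros in that column are the intersection.
  x = 0: f ≡ 0 at y ∈ {1, 2}; g ≡ 0 at y ∈ {2}; common: {2}.
  x = 1: f ≡ 0 at y ∈ {2, 3}; g ≡ 0 at y ∈ {0}; common: ∅.
  x = 2: f ≡ 0 at y ∈ ∅; g ≡ 0 at y ∈ {2, 4}; common: ∅.
  x = 3: f ≡ 0 at y ∈ {1, 3}; g ≡ 0 at y ∈ ∅; common: ∅.
  x = 4: f ≡ 0 at y ∈ ∅; g ≡ 0 at y ∈ {0, 3}; common: ∅.
Collecting: common zeros = {(0, 2)}, so the count is 1.
Comparison with the Bézout bound: 1 ≤ 4 = deg(f)·deg(g), as expected for curves with no common component (the affine F_5-count falls short of the bound because intersections may lie at infinity, over extension fields, or carry multiplicity).


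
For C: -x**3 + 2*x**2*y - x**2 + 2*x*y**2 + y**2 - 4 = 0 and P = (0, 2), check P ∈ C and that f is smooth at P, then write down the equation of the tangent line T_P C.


Tangent line at P: 8*x + 4*y - 8 = 0.

Step 1: f(0, 2) = 0, so P lies on C.
Step 2: partial derivatives
  f_x(x, y) = -3*x**2 + 4*x*y - 2*x + 2*y**2, f_y(x, y) = 2*x**2 + 4*x*y + 2*y.
  f_x(P) = 8, f_y(P) = 4 (gradient nonzero, so P is smooth).
Step 3: tangent line at P: 8·(x − 0) + 4·(y − 2) = 0.
Expanding: 8*x + 4*y - 8 = 0.


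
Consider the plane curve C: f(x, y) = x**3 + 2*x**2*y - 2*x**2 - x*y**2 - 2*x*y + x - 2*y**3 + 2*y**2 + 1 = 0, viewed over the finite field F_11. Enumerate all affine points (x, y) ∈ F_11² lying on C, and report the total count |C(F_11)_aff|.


Affine F_11-points: {(1, 1), (1, 2), (1, 3), (2, 9), (3, 1), (3, 7), (3, 8), (4, 5), (5, 5), (6, 8), (7, 0), (7, 1), (7, 2), (9, 4), (10, 8)}; count = 15.

For each of the 121 pairs (x, y) ∈ F_11², evaluate f(x, y) mod 11. Record the zeros.
  x = 0: [0↦1, 1↦1, 2↦4, 3↦9, 4↦4, 5↦10, 6↦4, 7↦7, 8↦7, 9↦3, 10↦5]  zeros at y ∈ ∅
  x = 1: [0↦1, 1↦0, 2↦0, 3↦0, 4↦10, 5↦7, 6↦1, 7↦2, 8↦9, 9↦10, 10↦4]  zeros at y ∈ {1, 2, 3}
  x = 2: [0↦3, 1↦5, 2↦6, 3↦5, 4↦1, 5↦4, 6↦2, 7↦5, 8↦1, 9↦0, 10↦1]  zeros at y ∈ {9}
  x = 3: [0↦2, 1↦0, 2↦6, 3↦8, 4↦5, 5↦7, 6↦2, 7↦0, 8↦0, 9↦1, 10↦2]  zeros at y ∈ {1, 7, 8}
  x = 4: [0↦4, 1↦2, 2↦6, 3↦4, 4↦6, 5↦0, 6↦7, 7↦4, 8↦1, 9↦8, 10↦2]  zeros at y ∈ {5}
  x = 5: [0↦4, 1↦6, 2↦1, 3↦10, 4↦10, 5↦0, 6↦1, 7↦1, 8↦10, 9↦5, 10↦7]  zeros at y ∈ {5}
  x = 6: [0↦8, 1↦7, 2↦8, 3↦10, 4↦1, 5↦2, 6↦1, 7↦8, 8↦0, 9↦9, 10↦1]  zeros at y ∈ {8}
  x = 7: [0↦0, 1↦0, 2↦0, 3↦10, 4↦7, 5↦1, 6↦2, 7↦9, 8↦10, 9↦4, 10↦1]  zeros at y ∈ {0, 1, 2}
  x = 8: [0↦8, 1↦2, 2↦5, 3↦5, 4↦1, 5↦3, 6↦10, 7↦10, 8↦2, 9↦7, 10↦2]  zeros at y ∈ ∅
  x = 9: [0↦5, 1↦8, 2↦7, 3↦1, 4↦0, 5↦3, 6↦9, 7↦6, 8↦4, 9↦2, 10↦10]  zeros at y ∈ {4}
  x = 10: [0↦8, 1↦2, 2↦1, 3↦4, 4↦10, 5↦7, 6↦5, 7↦3, 8↦0, 9↦6, 10↦9]  zeros at y ∈ {8}
Collecting zeros: affine points = {(1, 1), (1, 2), (1, 3), (2, 9), (3, 1), (3, 7), (3, 8), (4, 5), (5, 5), (6, 8), (7, 0), (7, 1), (7, 2), (9, 4), (10, 8)}.
Total count |C(F_11)_aff| = 15.


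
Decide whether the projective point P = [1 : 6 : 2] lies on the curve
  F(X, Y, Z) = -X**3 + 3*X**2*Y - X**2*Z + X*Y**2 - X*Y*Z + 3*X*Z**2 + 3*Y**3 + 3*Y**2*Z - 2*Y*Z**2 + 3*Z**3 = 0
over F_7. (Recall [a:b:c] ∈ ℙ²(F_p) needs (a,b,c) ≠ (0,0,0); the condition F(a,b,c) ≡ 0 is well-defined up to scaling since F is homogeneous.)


F(1,6,2) ≡ 2 (mod 7); P is NOT on the curve.

Evaluate F(1, 6, 2) term-by-term (mod 7).
  -X**3 ↦ -1·1·1·1 = -1
  3*X**2*Y ↦ 3·1·6·1 = 18
  -X**2*Z ↦ -1·1·1·2 = -2
  X*Y**2 ↦ 1·1·36·1 = 36
  -X*Y*Z ↦ -1·1·6·2 = -12
  3*X*Z**2 ↦ 3·1·1·4 = 12
  3*Y**3 ↦ 3·1·216·1 = 648
  3*Y**2*Z ↦ 3·1·36·2 = 216
  -2*Y*Z**2 ↦ -2·1·6·4 = -48
  3*Z**3 ↦ 3·1·1·8 = 24
Sum: F(1, 6, 2) = (-1) + (18) + (-2) + (36) + (-12) + (12) + (648) + (216) + (-48) + (24) = 891.
Reducing mod 7: 891 ≡ 2 (mod 7).
Since F(a, b, c) ≡ 2 ≠ 0 (mod 7), P does NOT lie on the curve.


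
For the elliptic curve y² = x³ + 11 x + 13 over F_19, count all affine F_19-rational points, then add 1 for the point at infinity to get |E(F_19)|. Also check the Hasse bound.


Affine points = {(1, 5), (1, 14), (2, 9), (2, 10), (3, 4), (3, 15), (4, 8), (4, 11), (8, 9), (8, 10), (9, 9), (9, 10), (12, 7), (12, 12), (13, 4), (13, 15), (14, 2), (14, 17), (15, 0), (18, 1), (18, 18)}; affine count = 21; |E(F_19)| = 22.

Discriminant check: Δ ∝ 4a³ + 27b² = 4·11³ + 27·13² = 4·1331 + 27·169 ≡ 7 (mod 19). Nonzero ⇒ E is nonsingular.
For each x ∈ F_19, compute rhs = x³ + 11·x + 13 mod 19, then count y ∈ F_19 with y² ≡ rhs.
  x = 0: rhs = 13, matching y values: none (0 points).
  x = 1: rhs = 6, matching y values: 5, 14 (2 points).
  x = 2: rhs = 5, matching y values: 9, 10 (2 points).
  x = 3: rhs = 16, matching y values: 4, 15 (2 points).
  x = 4: rhs = 7, matching y values: 8, 11 (2 points).
  x = 5: rhs = 3, matching y values: none (0 points).
  x = 6: rhs = 10, matching y values: none (0 points).
  x = 7: rhs = 15, matching y values: none (0 points).
  x = 8: rhs = 5, matching y values: 9, 10 (2 points).
  x = 9: rhs = 5, matching y values: 9, 10 (2 points).
  x = 10: rhs = 2, matching y values: none (0 points).
  x = 11: rhs = 2, matching y values: none (0 points).
  x = 12: rhs = 11, matching y values: 7, 12 (2 points).
  x = 13: rhs = 16, matching y values: 4, 15 (2 points).
  x = 14: rhs = 4, matching y values: 2, 17 (2 points).
  x = 15: rhs = 0, matching y values: 0 (1 points).
  x = 16: rhs = 10, matching y values: none (0 points).
  x = 17: rhs = 2, matching y values: none (0 points).
  x = 18: rhs = 1, matching y values: 1, 18 (2 points).
Total affine count: 21.
Full point count |E(F_19)| = 21 + 1 = 22.
Hasse bound: |22 − (19+1)| = |2| = 2 ≤ 2√19 ≈ 8.7178 ✓.


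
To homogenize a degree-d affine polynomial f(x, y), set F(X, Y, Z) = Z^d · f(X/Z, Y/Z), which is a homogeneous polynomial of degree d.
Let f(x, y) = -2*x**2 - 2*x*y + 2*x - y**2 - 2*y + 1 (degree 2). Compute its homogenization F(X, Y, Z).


F(X, Y, Z) = -2*X**2 - 2*X*Y + 2*X*Z - Y**2 - 2*Y*Z + Z**2

deg(f) = 2.
Substitute x = X/Z, y = Y/Z into f, then multiply by Z^2.
  monomial -2·x^2·y^0 ↦ -2·X^2·Y^0·Z^0.
  monomial -2·x^1·y^1 ↦ -2·X^1·Y^1·Z^0.
  monomial 2·x^1·y^0 ↦ 2·X^1·Y^0·Z^1.
  monomial -1·x^0·y^2 ↦ -1·X^0·Y^2·Z^0.
  monomial -2·x^0·y^1 ↦ -2·X^0·Y^1·Z^1.
  monomial 1·x^0·y^0 ↦ 1·X^0·Y^0·Z^2.
Collecting: F(X, Y, Z) = -2*X**2 - 2*X*Y + 2*X*Z - Y**2 - 2*Y*Z + Z**2.


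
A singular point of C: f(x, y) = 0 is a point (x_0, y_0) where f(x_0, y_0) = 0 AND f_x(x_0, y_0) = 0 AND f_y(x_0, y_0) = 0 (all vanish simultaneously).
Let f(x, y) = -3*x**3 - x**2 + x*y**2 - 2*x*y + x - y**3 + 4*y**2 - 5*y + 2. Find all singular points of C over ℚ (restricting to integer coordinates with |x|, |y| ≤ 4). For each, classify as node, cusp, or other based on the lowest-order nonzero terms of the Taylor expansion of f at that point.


Singular points: {(0, 1)}; classification: node.

Compute partial derivatives:
  f_x = -9*x**2 - 2*x + y**2 - 2*y + 1.
  f_y = 2*x*y - 2*x - 3*y**2 + 8*y - 5.
Scan x_0 ∈ {−4, ..., 4}. For each x_0, f_y(x_0, y) is a polynomial in y; find its integer roots y ∈ {−4, ..., 4}, then test f_x and f at those candidates.
  x = -4: f_y(-4, y) = 3 - 3*y**2; vanishes at y ∈ {-1, 1}. (-4, -1): f_x = -132 ≠ 0; (-4, 1): f_x = -136 ≠ 0.
  x = -3: f_y(-3, y) = -3*y**2 + 2*y + 1; vanishes at y ∈ {1}. (-3, 1): f_x = -75 ≠ 0.
  x = -2: f_y(-2, y) = -3*y**2 + 4*y - 1; vanishes at y ∈ {1}. (-2, 1): f_x = -32 ≠ 0.
  x = -1: f_y(-1, y) = -3*y**2 + 6*y - 3; vanishes at y ∈ {1}. (-1, 1): f_x = -7 ≠ 0.
  x = 0: f_y(0, y) = -3*y**2 + 8*y - 5; vanishes at y ∈ {1}. (0, 1): f_x = 0, f = 0 — SINGULAR.
  x = 1: f_y(1, y) = -3*y**2 + 10*y - 7; vanishes at y ∈ {1}. (1, 1): f_x = -11 ≠ 0.
  x = 2: f_y(2, y) = -3*y**2 + 12*y - 9; vanishes at y ∈ {1, 3}. (2, 1): f_x = -40 ≠ 0; (2, 3): f_x = -36 ≠ 0.
  x = 3: f_y(3, y) = -3*y**2 + 14*y - 11; vanishes at y ∈ {1}. (3, 1): f_x = -87 ≠ 0.
  x = 4: f_y(4, y) = -3*y**2 + 16*y - 13; vanishes at y ∈ {1}. (4, 1): f_x = -152 ≠ 0.
Only singular point on the grid: (0, 1).
Classify: substitute x = 0 + u, y = 1 + v and expand: f = -3*u**3 - u**2 + u*v**2 - v**3 + v**2.
No constant or linear terms (consistent with a singular point). Quadratic part: -u**2 + v**2. Cubic part: -3*u**3 + u*v**2 - v**3.
The quadratic part v**2 - u**2 = (v − u)(v + u) splits into two distinct linear factors, so there are two distinct tangent lines y − 1 = ±(x − 0) — this is a node (ordinary double point).
Classification: node.


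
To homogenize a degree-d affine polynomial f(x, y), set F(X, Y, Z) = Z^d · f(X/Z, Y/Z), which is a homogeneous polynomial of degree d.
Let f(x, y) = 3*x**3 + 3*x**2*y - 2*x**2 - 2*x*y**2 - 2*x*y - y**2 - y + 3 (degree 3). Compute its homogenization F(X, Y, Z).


F(X, Y, Z) = 3*X**3 + 3*X**2*Y - 2*X**2*Z - 2*X*Y**2 - 2*X*Y*Z - Y**2*Z - Y*Z**2 + 3*Z**3

deg(f) = 3.
Substitute x = X/Z, y = Y/Z into f, then multiply by Z^3.
  monomial 3·x^3·y^0 ↦ 3·X^3·Y^0·Z^0.
  monomial 3·x^2·y^1 ↦ 3·X^2·Y^1·Z^0.
  monomial -2·x^2·y^0 ↦ -2·X^2·Y^0·Z^1.
  monomial -2·x^1·y^2 ↦ -2·X^1·Y^2·Z^0.
  monomial -2·x^1·y^1 ↦ -2·X^1·Y^1·Z^1.
  monomial -1·x^0·y^2 ↦ -1·X^0·Y^2·Z^1.
  monomial -1·x^0·y^1 ↦ -1·X^0·Y^1·Z^2.
  monomial 3·x^0·y^0 ↦ 3·X^0·Y^0·Z^3.
Collecting: F(X, Y, Z) = 3*X**3 + 3*X**2*Y - 2*X**2*Z - 2*X*Y**2 - 2*X*Y*Z - Y**2*Z - Y*Z**2 + 3*Z**3.


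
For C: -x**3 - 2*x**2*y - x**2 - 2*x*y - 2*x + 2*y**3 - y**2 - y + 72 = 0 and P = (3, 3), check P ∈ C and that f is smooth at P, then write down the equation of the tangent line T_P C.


Tangent line at P: -77*x + 23*y + 162 = 0.

Step 1: f(3, 3) = 0, so P lies on C.
Step 2: partial derivatives
  f_x(x, y) = -3*x**2 - 4*x*y - 2*x - 2*y - 2, f_y(x, y) = -2*x**2 - 2*x + 6*y**2 - 2*y - 1.
  f_x(P) = -77, f_y(P) = 23 (gradient nonzero, so P is smooth).
Step 3: tangent line at P: -77·(x − 3) + 23·(y − 3) = 0.
Expanding: -77*x + 23*y + 162 = 0.


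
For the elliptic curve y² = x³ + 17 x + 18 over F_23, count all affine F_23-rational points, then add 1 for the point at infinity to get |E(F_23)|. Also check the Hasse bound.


Affine points = {(0, 8), (0, 15), (1, 6), (1, 17), (3, 2), (3, 21), (4, 9), (4, 14), (9, 7), (9, 16), (11, 8), (11, 15), (12, 8), (12, 15), (16, 4), (16, 19), (19, 1), (19, 22), (20, 3), (20, 20), (22, 0)}; affine count = 21; |E(F_23)| = 22.

Discriminant check: Δ ∝ 4a³ + 27b² = 4·17³ + 27·18² = 4·4913 + 27·324 ≡ 18 (mod 23). Nonzero ⇒ E is nonsingular.
For each x ∈ F_23, compute rhs = x³ + 17·x + 18 mod 23, then count y ∈ F_23 with y² ≡ rhs.
  x = 0: rhs = 18, matching y values: 8, 15 (2 points).
  x = 1: rhs = 13, matching y values: 6, 17 (2 points).
  x = 2: rhs = 14, matching y values: none (0 points).
  x = 3: rhs = 4, matching y values: 2, 21 (2 points).
  x = 4: rhs = 12, matching y values: 9, 14 (2 points).
  x = 5: rhs = 21, matching y values: none (0 points).
  x = 6: rhs = 14, matching y values: none (0 points).
  x = 7: rhs = 20, matching y values: none (0 points).
  x = 8: rhs = 22, matching y values: none (0 points).
  x = 9: rhs = 3, matching y values: 7, 16 (2 points).
  x = 10: rhs = 15, matching y values: none (0 points).
  x = 11: rhs = 18, matching y values: 8, 15 (2 points).
  x = 12: rhs = 18, matching y values: 8, 15 (2 points).
  x = 13: rhs = 21, matching y values: none (0 points).
  x = 14: rhs = 10, matching y values: none (0 points).
  x = 15: rhs = 14, matching y values: none (0 points).
  x = 16: rhs = 16, matching y values: 4, 19 (2 points).
  x = 17: rhs = 22, matching y values: none (0 points).
  x = 18: rhs = 15, matching y values: none (0 points).
  x = 19: rhs = 1, matching y values: 1, 22 (2 points).
  x = 20: rhs = 9, matching y values: 3, 20 (2 points).
  x = 21: rhs = 22, matching y values: none (0 points).
  x = 22: rhs = 0, matching y values: 0 (1 points).
Total affine count: 21.
Full point count |E(F_23)| = 21 + 1 = 22.
Hasse bound: |22 − (23+1)| = |-2| = 2 ≤ 2√23 ≈ 9.5917 ✓.


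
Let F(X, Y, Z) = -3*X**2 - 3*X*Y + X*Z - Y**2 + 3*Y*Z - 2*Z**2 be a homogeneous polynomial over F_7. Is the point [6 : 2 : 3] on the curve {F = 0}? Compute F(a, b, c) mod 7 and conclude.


F(6,2,3) ≡ 3 (mod 7); P is NOT on the curve.

Evaluate F(6, 2, 3) term-by-term (mod 7).
  -3*X**2 ↦ -3·36·1·1 = -108
  -3*X*Y ↦ -3·6·2·1 = -36
  X*Z ↦ 1·6·1·3 = 18
  -Y**2 ↦ -1·1·4·1 = -4
  3*Y*Z ↦ 3·1·2·3 = 18
  -2*Z**2 ↦ -2·1·1·9 = -18
Sum: F(6, 2, 3) = (-108) + (-36) + (18) + (-4) + (18) + (-18) = -130.
Reducing mod 7: -130 ≡ 3 (mod 7).
Since F(a, b, c) ≡ 3 ≠ 0 (mod 7), P does NOT lie on the curve.


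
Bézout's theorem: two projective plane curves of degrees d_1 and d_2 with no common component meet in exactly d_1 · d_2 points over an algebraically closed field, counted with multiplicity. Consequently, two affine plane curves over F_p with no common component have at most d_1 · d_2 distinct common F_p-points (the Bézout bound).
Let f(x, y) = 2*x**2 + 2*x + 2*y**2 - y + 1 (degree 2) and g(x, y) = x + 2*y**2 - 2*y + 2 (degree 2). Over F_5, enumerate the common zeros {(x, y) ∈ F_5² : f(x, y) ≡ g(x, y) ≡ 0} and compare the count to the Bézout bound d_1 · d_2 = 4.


Common zeros: {(1, 3), (3, 0)}; count = 2; Bézout bound = 4.

deg(f) = 2, deg(g) = 2, so Bézout bound = 4.
Scan x ∈ F_5. For each x, list the y ∈ F_5 with f(x, y) ≡ 0 and those with g(x, y) ≡ 0 (mod 5); the common zeros in that column are the intersection.
  x = 0: f ≡ 0 at y ∈ ∅; g ≡ 0 at y ∈ ∅; common: ∅.
  x = 1: f ≡ 0 at y ∈ {0, 3}; g ≡ 0 at y ∈ {3}; common: {3}.
  x = 2: f ≡ 0 at y ∈ ∅; g ≡ 0 at y ∈ ∅; common: ∅.
  x = 3: f ≡ 0 at y ∈ {0, 3}; g ≡ 0 at y ∈ {0, 1}; common: {0}.
  x = 4: f ≡ 0 at y ∈ ∅; g ≡ 0 at y ∈ {2, 4}; common: ∅.
Collecting: common zeros = {(1, 3), (3, 0)}, so the count is 2.
Comparison with the Bézout bound: 2 ≤ 4 = deg(f)·deg(g), as expected for curves with no common component (the affine F_5-count falls short of the bound because intersections may lie at infinity, over extension fields, or carry multiplicity).


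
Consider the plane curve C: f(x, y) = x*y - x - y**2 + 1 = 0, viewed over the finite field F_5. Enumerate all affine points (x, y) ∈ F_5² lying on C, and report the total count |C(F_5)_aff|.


Affine F_5-points: {(0, 1), (0, 4), (1, 0), (1, 1), (2, 1), (3, 1), (3, 2), (4, 1), (4, 3)}; count = 9.

For each of the 25 pairs (x, y) ∈ F_5², evaluate f(x, y) mod 5. Record the zeros.
  x = 0: [0↦1, 1↦0, 2↦2, 3↦2, 4↦0]  zeros at y ∈ {1, 4}
  x = 1: [0↦0, 1↦0, 2↦3, 3↦4, 4↦3]  zeros at y ∈ {0, 1}
  x = 2: [0↦4, 1↦0, 2↦4, 3↦1, 4↦1]  zeros at y ∈ {1}
  x = 3: [0↦3, 1↦0, 2↦0, 3↦3, 4↦4]  zeros at y ∈ {1, 2}
  x = 4: [0↦2, 1↦0, 2↦1, 3↦0, 4↦2]  zeros at y ∈ {1, 3}
Collecting zeros: affine points = {(0, 1), (0, 4), (1, 0), (1, 1), (2, 1), (3, 1), (3, 2), (4, 1), (4, 3)}.
Total count |C(F_5)_aff| = 9.


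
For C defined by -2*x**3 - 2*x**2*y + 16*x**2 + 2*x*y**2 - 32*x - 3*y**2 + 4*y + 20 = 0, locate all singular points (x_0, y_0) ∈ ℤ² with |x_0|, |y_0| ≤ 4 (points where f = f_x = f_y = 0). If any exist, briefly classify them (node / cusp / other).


Singular points: {(2, 2)}; classification: cusp.

Compute partial derivatives:
  f_x = -6*x**2 - 4*x*y + 32*x + 2*y**2 - 32.
  f_y = -2*x**2 + 4*x*y - 6*y + 4.
Scan x_0 ∈ {−4, ..., 4}. For each x_0, f_y(x_0, y) is a polynomial in y; find its integer roots y ∈ {−4, ..., 4}, then test f_x and f at those candidates.
  x = -4: f_y(-4, y) = -22*y - 28; no integer root y with |y| ≤ 4.
  x = -3: f_y(-3, y) = -18*y - 14; no integer root y with |y| ≤ 4.
  x = -2: f_y(-2, y) = -14*y - 4; no integer root y with |y| ≤ 4.
  x = -1: f_y(-1, y) = 2 - 10*y; no integer root y with |y| ≤ 4.
  x = 0: f_y(0, y) = 4 - 6*y; no integer root y with |y| ≤ 4.
  x = 1: f_y(1, y) = 2 - 2*y; vanishes at y ∈ {1}. (1, 1): f_x = -8 ≠ 0.
  x = 2: f_y(2, y) = 2*y - 4; vanishes at y ∈ {2}. (2, 2): f_x = 0, f = 0 — SINGULAR.
  x = 3: f_y(3, y) = 6*y - 14; no integer root y with |y| ≤ 4.
  x = 4: f_y(4, y) = 10*y - 28; no integer root y with |y| ≤ 4.
Only singular point on the grid: (2, 2).
Classify: substitute x = 2 + u, y = 2 + v and expand: f = -2*u**3 - 2*u**2*v + 2*u*v**2 + v**2.
No constant or linear terms (consistent with a singular point). Quadratic part: v**2. Cubic part: -2*u**3 - 2*u**2*v + 2*u*v**2.
The quadratic part v**2 is a perfect square, so there is a single (double) tangent line v = 0, i.e. y = 2. Restricting the cubic part to that line (v = 0) leaves -2*u**3 ≠ 0, so f is not divisible by v and the branch is v² ≈ 2*u**3 to lowest order — this is a cusp.
Classification: cusp.


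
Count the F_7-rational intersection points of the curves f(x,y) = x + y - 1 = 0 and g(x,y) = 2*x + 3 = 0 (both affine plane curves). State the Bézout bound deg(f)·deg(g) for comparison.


Common zeros: {(2, 6)}; count = 1; Bézout bound = 1.

deg(f) = 1, deg(g) = 1, so Bézout bound = 1.
Scan x ∈ F_7. For each x, list the y ∈ F_7 with f(x, y) ≡ 0 and those with g(x, y) ≡ 0 (mod 7); the common zeros in that column are the intersection.
  x = 0: f ≡ 0 at y ∈ {1}; g ≡ 0 at y ∈ ∅; common: ∅.
  x = 1: f ≡ 0 at y ∈ {0}; g ≡ 0 at y ∈ ∅; common: ∅.
  x = 2: f ≡ 0 at y ∈ {6}; g ≡ 0 at y ∈ {0, 1, 2, 3, 4, 5, 6}; common: {6}.
  x = 3: f ≡ 0 at y ∈ {5}; g ≡ 0 at y ∈ ∅; common: ∅.
  x = 4: f ≡ 0 at y ∈ {4}; g ≡ 0 at y ∈ ∅; common: ∅.
  x = 5: f ≡ 0 at y ∈ {3}; g ≡ 0 at y ∈ ∅; common: ∅.
  x = 6: f ≡ 0 at y ∈ {2}; g ≡ 0 at y ∈ ∅; common: ∅.
Collecting: common zeros = {(2, 6)}, so the count is 1.
Comparison with the Bézout bound: 1 ≤ 1 = deg(f)·deg(g), as expected for curves with no common component (the bound is attained).


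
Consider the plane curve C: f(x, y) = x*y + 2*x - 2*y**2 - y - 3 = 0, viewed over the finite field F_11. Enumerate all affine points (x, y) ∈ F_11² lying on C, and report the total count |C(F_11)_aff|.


Affine F_11-points: {(1, 4), (1, 7), (2, 1), (2, 5), (4, 8), (4, 10), (6, 2), (6, 6), (7, 0), (7, 3)}; count = 10.

For each of the 121 pairs (x, y) ∈ F_11², evaluate f(x, y) mod 11. Record the zeros.
  x = 0: [0↦8, 1↦5, 2↦9, 3↦9, 4↦5, 5↦8, 6↦7, 7↦2, 8↦4, 9↦2, 10↦7]  zeros at y ∈ ∅
  x = 1: [0↦10, 1↦8, 2↦2, 3↦3, 4↦0, 5↦4, 6↦4, 7↦0, 8↦3, 9↦2, 10↦8]  zeros at y ∈ {4, 7}
  x = 2: [0↦1, 1↦0, 2↦6, 3↦8, 4↦6, 5↦0, 6↦1, 7↦9, 8↦2, 9↦2, 10↦9]  zeros at y ∈ {1, 5}
  x = 3: [0↦3, 1↦3, 2↦10, 3↦2, 4↦1, 5↦7, 6↦9, 7↦7, 8↦1, 9↦2, 10↦10]  zeros at y ∈ ∅
  x = 4: [0↦5, 1↦6, 2↦3, 3↦7, 4↦7, 5↦3, 6↦6, 7↦5, 8↦0, 9↦2, 10↦0]  zeros at y ∈ {8, 10}
  x = 5: [0↦7, 1↦9, 2↦7, 3↦1, 4↦2, 5↦10, 6↦3, 7↦3, 8↦10, 9↦2, 10↦1]  zeros at y ∈ ∅
  x = 6: [0↦9, 1↦1, 2↦0, 3↦6, 4↦8, 5↦6, 6↦0, 7↦1, 8↦9, 9↦2, 10↦2]  zeros at y ∈ {2, 6}
  x = 7: [0↦0, 1↦4, 2↦4, 3↦0, 4↦3, 5↦2, 6↦8, 7↦10, 8↦8, 9↦2, 10↦3]  zeros at y ∈ {0, 3}
  x = 8: [0↦2, 1↦7, 2↦8, 3↦5, 4↦9, 5↦9, 6↦5, 7↦8, 8↦7, 9↦2, 10↦4]  zeros at y ∈ ∅
  x = 9: [0↦4, 1↦10, 2↦1, 3↦10, 4↦4, 5↦5, 6↦2, 7↦6, 8↦6, 9↦2, 10↦5]  zeros at y ∈ ∅
  x = 10: [0↦6, 1↦2, 2↦5, 3↦4, 4↦10, 5↦1, 6↦10, 7↦4, 8↦5, 9↦2, 10↦6]  zeros at y ∈ ∅
Collecting zeros: affine points = {(1, 4), (1, 7), (2, 1), (2, 5), (4, 8), (4, 10), (6, 2), (6, 6), (7, 0), (7, 3)}.
Total count |C(F_11)_aff| = 10.


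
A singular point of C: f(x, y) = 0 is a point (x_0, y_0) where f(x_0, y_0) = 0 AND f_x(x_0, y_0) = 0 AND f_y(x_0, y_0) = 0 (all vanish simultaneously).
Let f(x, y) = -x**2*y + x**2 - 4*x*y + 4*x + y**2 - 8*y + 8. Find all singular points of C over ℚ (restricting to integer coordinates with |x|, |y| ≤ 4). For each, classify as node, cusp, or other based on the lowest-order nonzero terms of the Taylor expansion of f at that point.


Singular points: {(-2, 2)}; classification: node.

Compute partial derivatives:
  f_x = -2*x*y + 2*x - 4*y + 4.
  f_y = -x**2 - 4*x + 2*y - 8.
Scan x_0 ∈ {−4, ..., 4}. For each x_0, f_y(x_0, y) is a polynomial in y; find its integer roots y ∈ {−4, ..., 4}, then test f_x and f at those candidates.
  x = -4: f_y(-4, y) = 2*y - 8; vanishes at y ∈ {4}. (-4, 4): f_x = 12 ≠ 0.
  x = -3: f_y(-3, y) = 2*y - 5; no integer root y with |y| ≤ 4.
  x = -2: f_y(-2, y) = 2*y - 4; vanishes at y ∈ {2}. (-2, 2): f_x = 0, f = 0 — SINGULAR.
  x = -1: f_y(-1, y) = 2*y - 5; no integer root y with |y| ≤ 4.
  x = 0: f_y(0, y) = 2*y - 8; vanishes at y ∈ {4}. (0, 4): f_x = -12 ≠ 0.
  x = 1: f_y(1, y) = 2*y - 13; no integer root y with |y| ≤ 4.
  x = 2: f_y(2, y) = 2*y - 20; no integer root y with |y| ≤ 4.
  x = 3: f_y(3, y) = 2*y - 29; no integer root y with |y| ≤ 4.
  x = 4: f_y(4, y) = 2*y - 40; no integer root y with |y| ≤ 4.
Only singular point on the grid: (-2, 2).
Classify: substitute x = -2 + u, y = 2 + v and expand: f = -u**2*v - u**2 + v**2.
No constant or linear terms (consistent with a singular point). Quadratic part: -u**2 + v**2. Cubic part: -u**2*v.
The quadratic part v**2 - u**2 = (v − u)(v + u) splits into two distinct linear factors, so there are two distinct tangent lines y − 2 = ±(x − -2) — this is a node (ordinary double point).
Classification: node.


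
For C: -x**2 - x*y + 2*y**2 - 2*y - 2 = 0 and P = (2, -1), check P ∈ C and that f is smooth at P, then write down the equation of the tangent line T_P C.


Tangent line at P: -3*x - 8*y - 2 = 0.

Step 1: f(2, -1) = 0, so P lies on C.
Step 2: partial derivatives
  f_x(x, y) = -2*x - y, f_y(x, y) = -x + 4*y - 2.
  f_x(P) = -3, f_y(P) = -8 (gradient nonzero, so P is smooth).
Step 3: tangent line at P: -3·(x − 2) + -8·(y − -1) = 0.
Expanding: -3*x - 8*y - 2 = 0.


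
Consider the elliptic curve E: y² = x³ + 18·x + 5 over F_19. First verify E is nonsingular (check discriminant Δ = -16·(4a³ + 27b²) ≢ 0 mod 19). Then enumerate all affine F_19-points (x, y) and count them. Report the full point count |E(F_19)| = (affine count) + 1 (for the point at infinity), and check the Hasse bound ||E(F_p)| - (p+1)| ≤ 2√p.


Affine points = {(0, 9), (0, 10), (1, 9), (1, 10), (2, 7), (2, 12), (5, 7), (5, 12), (6, 5), (6, 14), (10, 8), (10, 11), (12, 7), (12, 12), (13, 2), (13, 17), (16, 0), (18, 9), (18, 10)}; affine count = 19; |E(F_19)| = 20.

Discriminant check: Δ ∝ 4a³ + 27b² = 4·18³ + 27·5² = 4·5832 + 27·25 ≡ 6 (mod 19). Nonzero ⇒ E is nonsingular.
For each x ∈ F_19, compute rhs = x³ + 18·x + 5 mod 19, then count y ∈ F_19 with y² ≡ rhs.
  x = 0: rhs = 5, matching y values: 9, 10 (2 points).
  x = 1: rhs = 5, matching y values: 9, 10 (2 points).
  x = 2: rhs = 11, matching y values: 7, 12 (2 points).
  x = 3: rhs = 10, matching y values: none (0 points).
  x = 4: rhs = 8, matching y values: none (0 points).
  x = 5: rhs = 11, matching y values: 7, 12 (2 points).
  x = 6: rhs = 6, matching y values: 5, 14 (2 points).
  x = 7: rhs = 18, matching y values: none (0 points).
  x = 8: rhs = 15, matching y values: none (0 points).
  x = 9: rhs = 3, matching y values: none (0 points).
  x = 10: rhs = 7, matching y values: 8, 11 (2 points).
  x = 11: rhs = 14, matching y values: none (0 points).
  x = 12: rhs = 11, matching y values: 7, 12 (2 points).
  x = 13: rhs = 4, matching y values: 2, 17 (2 points).
  x = 14: rhs = 18, matching y values: none (0 points).
  x = 15: rhs = 2, matching y values: none (0 points).
  x = 16: rhs = 0, matching y values: 0 (1 points).
  x = 17: rhs = 18, matching y values: none (0 points).
  x = 18: rhs = 5, matching y values: 9, 10 (2 points).
Total affine count: 19.
Full point count |E(F_19)| = 19 + 1 = 20.
Hasse bound: |20 − (19+1)| = |0| = 0 ≤ 2√19 ≈ 8.7178 ✓.


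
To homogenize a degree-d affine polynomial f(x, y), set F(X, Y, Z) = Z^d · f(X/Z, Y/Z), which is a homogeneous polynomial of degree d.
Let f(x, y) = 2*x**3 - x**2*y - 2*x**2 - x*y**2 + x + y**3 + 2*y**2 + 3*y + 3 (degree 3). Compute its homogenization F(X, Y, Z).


F(X, Y, Z) = 2*X**3 - X**2*Y - 2*X**2*Z - X*Y**2 + X*Z**2 + Y**3 + 2*Y**2*Z + 3*Y*Z**2 + 3*Z**3

deg(f) = 3.
Substitute x = X/Z, y = Y/Z into f, then multiply by Z^3.
  monomial 2·x^3·y^0 ↦ 2·X^3·Y^0·Z^0.
  monomial -1·x^2·y^1 ↦ -1·X^2·Y^1·Z^0.
  monomial -2·x^2·y^0 ↦ -2·X^2·Y^0·Z^1.
  monomial -1·x^1·y^2 ↦ -1·X^1·Y^2·Z^0.
  monomial 1·x^1·y^0 ↦ 1·X^1·Y^0·Z^2.
  monomial 1·x^0·y^3 ↦ 1·X^0·Y^3·Z^0.
  monomial 2·x^0·y^2 ↦ 2·X^0·Y^2·Z^1.
  monomial 3·x^0·y^1 ↦ 3·X^0·Y^1·Z^2.
  monomial 3·x^0·y^0 ↦ 3·X^0·Y^0·Z^3.
Collecting: F(X, Y, Z) = 2*X**3 - X**2*Y - 2*X**2*Z - X*Y**2 + X*Z**2 + Y**3 + 2*Y**2*Z + 3*Y*Z**2 + 3*Z**3.


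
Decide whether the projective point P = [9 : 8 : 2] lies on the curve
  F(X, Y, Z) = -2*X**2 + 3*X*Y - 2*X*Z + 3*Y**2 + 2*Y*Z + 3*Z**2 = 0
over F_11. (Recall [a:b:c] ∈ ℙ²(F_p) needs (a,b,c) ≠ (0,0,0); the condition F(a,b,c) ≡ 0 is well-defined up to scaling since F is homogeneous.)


F(9,8,2) ≡ 1 (mod 11); P is NOT on the curve.

Evaluate F(9, 8, 2) term-by-term (mod 11).
  -2*X**2 ↦ -2·81·1·1 = -162
  3*X*Y ↦ 3·9·8·1 = 216
  -2*X*Z ↦ -2·9·1·2 = -36
  3*Y**2 ↦ 3·1·64·1 = 192
  2*Y*Z ↦ 2·1·8·2 = 32
  3*Z**2 ↦ 3·1·1·4 = 12
Sum: F(9, 8, 2) = (-162) + (216) + (-36) + (192) + (32) + (12) = 254.
Reducing mod 11: 254 ≡ 1 (mod 11).
Since F(a, b, c) ≡ 1 ≠ 0 (mod 11), P does NOT lie on the curve.


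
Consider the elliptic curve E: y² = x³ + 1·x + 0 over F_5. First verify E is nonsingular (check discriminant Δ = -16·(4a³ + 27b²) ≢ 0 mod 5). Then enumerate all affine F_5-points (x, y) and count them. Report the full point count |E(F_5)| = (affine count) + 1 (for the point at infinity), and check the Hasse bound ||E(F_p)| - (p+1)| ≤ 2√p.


Affine points = {(0, 0), (2, 0), (3, 0)}; affine count = 3; |E(F_5)| = 4.

Discriminant check: Δ ∝ 4a³ + 27b² = 4·1³ + 27·0² = 4·1 + 27·0 ≡ 4 (mod 5). Nonzero ⇒ E is nonsingular.
For each x ∈ F_5, compute rhs = x³ + 1·x + 0 mod 5, then count y ∈ F_5 with y² ≡ rhs.
  x = 0: rhs = 0, matching y values: 0 (1 points).
  x = 1: rhs = 2, matching y values: none (0 points).
  x = 2: rhs = 0, matching y values: 0 (1 points).
  x = 3: rhs = 0, matching y values: 0 (1 points).
  x = 4: rhs = 3, matching y values: none (0 points).
Total affine count: 3.
Full point count |E(F_5)| = 3 + 1 = 4.
Hasse bound: |4 − (5+1)| = |-2| = 2 ≤ 2√5 ≈ 4.4721 ✓.


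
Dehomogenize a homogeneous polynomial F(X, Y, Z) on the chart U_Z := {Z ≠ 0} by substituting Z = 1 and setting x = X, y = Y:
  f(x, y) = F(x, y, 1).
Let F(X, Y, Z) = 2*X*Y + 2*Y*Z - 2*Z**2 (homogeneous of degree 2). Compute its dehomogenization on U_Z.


f(x, y) = 2*x*y + 2*y - 2

On U_Z we set Z = 1. Each monomial c·X^i·Y^j·Z^k in F becomes c·x^i·y^j·1^k = c·x^i·y^j.
Substituting Z = 1: F(X, Y, 1) = 2*x*y + 2*y - 2.
Note: deg(f) ≤ deg(F) = 2; strict inequality happens when F is divisible by Z (lost terms).


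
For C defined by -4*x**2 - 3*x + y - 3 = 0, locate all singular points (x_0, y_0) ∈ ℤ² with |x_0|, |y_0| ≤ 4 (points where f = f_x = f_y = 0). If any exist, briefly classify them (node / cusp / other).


No singular points in the scanned grid; C is smooth there.

Compute partial derivatives:
  f_x = -8*x - 3.
  f_y = 1.
f_y = 1 is a nonzero constant, so f_y never vanishes: no point (x, y) can satisfy f = f_x = f_y = 0. In particular no (x, y) ∈ {−4, ..., 4}² is singular; the curve is smooth.


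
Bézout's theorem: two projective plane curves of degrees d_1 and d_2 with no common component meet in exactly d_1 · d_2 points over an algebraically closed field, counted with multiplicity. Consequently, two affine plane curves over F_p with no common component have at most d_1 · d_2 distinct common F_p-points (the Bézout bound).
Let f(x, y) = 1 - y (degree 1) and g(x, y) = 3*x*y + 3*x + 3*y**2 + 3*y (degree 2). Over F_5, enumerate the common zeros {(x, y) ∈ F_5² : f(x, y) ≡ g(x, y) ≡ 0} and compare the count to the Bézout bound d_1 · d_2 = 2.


Common zeros: {(4, 1)}; count = 1; Bézout bound = 2.

deg(f) = 1, deg(g) = 2, so Bézout bound = 2.
Scan x ∈ F_5. For each x, list the y ∈ F_5 with f(x, y) ≡ 0 and those with g(x, y) ≡ 0 (mod 5); the common zeros in that column are the intersection.
  x = 0: f ≡ 0 at y ∈ {1}; g ≡ 0 at y ∈ {0, 4}; common: ∅.
  x = 1: f ≡ 0 at y ∈ {1}; g ≡ 0 at y ∈ {4}; common: ∅.
  x = 2: f ≡ 0 at y ∈ {1}; g ≡ 0 at y ∈ {3, 4}; common: ∅.
  x = 3: f ≡ 0 at y ∈ {1}; g ≡ 0 at y ∈ {2, 4}; common: ∅.
  x = 4: f ≡ 0 at y ∈ {1}; g ≡ 0 at y ∈ {1, 4}; common: {1}.
Collecting: common zeros = {(4, 1)}, so the count is 1.
Comparison with the Bézout bound: 1 ≤ 2 = deg(f)·deg(g), as expected for curves with no common component (the affine F_5-count falls short of the bound because intersections may lie at infinity, over extension fields, or carry multiplicity).


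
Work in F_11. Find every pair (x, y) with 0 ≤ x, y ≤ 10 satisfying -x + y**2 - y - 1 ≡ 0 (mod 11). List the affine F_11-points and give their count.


Affine F_11-points: {(0, 4), (0, 8), (1, 2), (1, 10), (5, 3), (5, 9), (7, 6), (8, 5), (8, 7), (10, 0), (10, 1)}; count = 11.

For each of the 121 pairs (x, y) ∈ F_11², evaluate f(x, y) mod 11. Record the zeros.
  x = 0: [0↦10, 1↦10, 2↦1, 3↦5, 4↦0, 5↦8, 6↦7, 7↦8, 8↦0, 9↦5, 10↦1]  zeros at y ∈ {4, 8}
  x = 1: [0↦9, 1↦9, 2↦0, 3↦4, 4↦10, 5↦7, 6↦6, 7↦7, 8↦10, 9↦4, 10↦0]  zeros at y ∈ {2, 10}
  x = 2: [0↦8, 1↦8, 2↦10, 3↦3, 4↦9, 5↦6, 6↦5, 7↦6, 8↦9, 9↦3, 10↦10]  zeros at y ∈ ∅
  x = 3: [0↦7, 1↦7, 2↦9, 3↦2, 4↦8, 5↦5, 6↦4, 7↦5, 8↦8, 9↦2, 10↦9]  zeros at y ∈ ∅
  x = 4: [0↦6, 1↦6, 2↦8, 3↦1, 4↦7, 5↦4, 6↦3, 7↦4, 8↦7, 9↦1, 10↦8]  zeros at y ∈ ∅
  x = 5: [0↦5, 1↦5, 2↦7, 3↦0, 4↦6, 5↦3, 6↦2, 7↦3, 8↦6, 9↦0, 10↦7]  zeros at y ∈ {3, 9}
  x = 6: [0↦4, 1↦4, 2↦6, 3↦10, 4↦5, 5↦2, 6↦1, 7↦2, 8↦5, 9↦10, 10↦6]  zeros at y ∈ ∅
  x = 7: [0↦3, 1↦3, 2↦5, 3↦9, 4↦4, 5↦1, 6↦0, 7↦1, 8↦4, 9↦9, 10↦5]  zeros at y ∈ {6}
  x = 8: [0↦2, 1↦2, 2↦4, 3↦8, 4↦3, 5↦0, 6↦10, 7↦0, 8↦3, 9↦8, 10↦4]  zeros at y ∈ {5, 7}
  x = 9: [0↦1, 1↦1, 2↦3, 3↦7, 4↦2, 5↦10, 6↦9, 7↦10, 8↦2, 9↦7, 10↦3]  zeros at y ∈ ∅
  x = 10: [0↦0, 1↦0, 2↦2, 3↦6, 4↦1, 5↦9, 6↦8, 7↦9, 8↦1, 9↦6, 10↦2]  zeros at y ∈ {0, 1}
Collecting zeros: affine points = {(0, 4), (0, 8), (1, 2), (1, 10), (5, 3), (5, 9), (7, 6), (8, 5), (8, 7), (10, 0), (10, 1)}.
Total count |C(F_11)_aff| = 11.
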